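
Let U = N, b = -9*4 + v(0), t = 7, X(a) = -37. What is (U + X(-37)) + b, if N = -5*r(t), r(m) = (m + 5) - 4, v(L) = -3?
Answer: -116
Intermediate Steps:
r(m) = 1 + m (r(m) = (5 + m) - 4 = 1 + m)
N = -40 (N = -5*(1 + 7) = -5*8 = -40)
b = -39 (b = -9*4 - 3 = -36 - 3 = -39)
U = -40
(U + X(-37)) + b = (-40 - 37) - 39 = -77 - 39 = -116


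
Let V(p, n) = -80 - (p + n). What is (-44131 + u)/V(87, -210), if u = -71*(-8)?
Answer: -43563/43 ≈ -1013.1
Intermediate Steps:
V(p, n) = -80 - n - p (V(p, n) = -80 - (n + p) = -80 + (-n - p) = -80 - n - p)
u = 568
(-44131 + u)/V(87, -210) = (-44131 + 568)/(-80 - 1*(-210) - 1*87) = -43563/(-80 + 210 - 87) = -43563/43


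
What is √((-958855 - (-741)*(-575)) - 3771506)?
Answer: 2*I*√1289109 ≈ 2270.8*I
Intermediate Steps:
√((-958855 - (-741)*(-575)) - 3771506) = √((-958855 - 1*426075) - 3771506) = √((-958855 - 426075) - 3771506) = √(-1384930 - 3771506) = √(-5156436) = 2*I*√1289109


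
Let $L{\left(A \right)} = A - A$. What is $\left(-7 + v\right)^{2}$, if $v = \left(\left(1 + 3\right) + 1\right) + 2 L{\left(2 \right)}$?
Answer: $4$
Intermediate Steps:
$L{\left(A \right)} = 0$
$v = 5$ ($v = \left(\left(1 + 3\right) + 1\right) + 2 \cdot 0 = \left(4 + 1\right) + 0 = 5 + 0 = 5$)
$\left(-7 + v\right)^{2} = \left(-7 + 5\right)^{2} = \left(-2\right)^{2} = 4$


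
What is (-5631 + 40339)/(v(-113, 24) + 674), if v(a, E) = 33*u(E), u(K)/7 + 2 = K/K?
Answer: 34708/443 ≈ 78.348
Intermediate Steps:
u(K) = -7 (u(K) = -14 + 7*(K/K) = -14 + 7*1 = -14 + 7 = -7)
v(a, E) = -231 (v(a, E) = 33*(-7) = -231)
(-5631 + 40339)/(v(-113, 24) + 674) = (-5631 + 40339)/(-231 + 674) = 34708/443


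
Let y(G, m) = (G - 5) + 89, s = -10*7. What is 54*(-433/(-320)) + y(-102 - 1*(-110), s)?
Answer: 26411/160 ≈ 165.07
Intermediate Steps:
s = -70
y(G, m) = 84 + G (y(G, m) = (-5 + G) + 89 = 84 + G)
54*(-433/(-320)) + y(-102 - 1*(-110), s) = 54*(-433/(-320)) + (84 + (-102 - 1*(-110))) = 54*(-433*(-1/320)) + (84 + (-102 + 110)) = 54*(433/320) + (84 + 8) = 11691/160 + 92 = 26411/160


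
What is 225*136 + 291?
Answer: 30891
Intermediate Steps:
225*136 + 291 = 30600 + 291 = 30891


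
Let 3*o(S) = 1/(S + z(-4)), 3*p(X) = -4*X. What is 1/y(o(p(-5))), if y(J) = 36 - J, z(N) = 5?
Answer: 35/1259 ≈ 0.027800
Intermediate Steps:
p(X) = -4*X/3 (p(X) = (-4*X)/3 = -4*X/3)
o(S) = 1/(3*(5 + S)) (o(S) = 1/(3*(S + 5)) = 1/(3*(5 + S)))
1/y(o(p(-5))) = 1/(36 - 1/(3*(5 - 4/3*(-5)))) = 1/(36 - 1/(3*(5 + 20/3))) = 1/(36 - 1/(3*35/3)) = 1/(36 - 3/(3*35)) = 1/(36 - 1*1/35) = 1/(36 - 1/35) = 1/(1259/35) = 35/1259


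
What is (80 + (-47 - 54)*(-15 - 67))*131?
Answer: 1095422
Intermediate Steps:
(80 + (-47 - 54)*(-15 - 67))*131 = (80 - 101*(-82))*131 = (80 + 8282)*131 = 8362*131 = 1095422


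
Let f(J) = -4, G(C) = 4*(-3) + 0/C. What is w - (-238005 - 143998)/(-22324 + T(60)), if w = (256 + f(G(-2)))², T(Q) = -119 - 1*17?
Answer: 1425917837/22460 ≈ 63487.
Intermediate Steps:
G(C) = -12 (G(C) = -12 + 0 = -12)
T(Q) = -136 (T(Q) = -119 - 17 = -136)
w = 63504 (w = (256 - 4)² = 252² = 63504)
w - (-238005 - 143998)/(-22324 + T(60)) = 63504 - (-238005 - 143998)/(-22324 - 136) = 63504 - (-382003)/(-22460) = 63504 - (-382003)*(-1)/22460 = 63504 - 1*382003/22460 = 63504 - 382003/22460 = 1425917837/22460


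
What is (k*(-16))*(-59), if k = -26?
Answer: -24544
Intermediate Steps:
(k*(-16))*(-59) = -26*(-16)*(-59) = 416*(-59) = -24544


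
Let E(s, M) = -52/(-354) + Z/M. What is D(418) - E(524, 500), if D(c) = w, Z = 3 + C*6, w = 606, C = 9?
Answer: 53607911/88500 ≈ 605.74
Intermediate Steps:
Z = 57 (Z = 3 + 9*6 = 3 + 54 = 57)
D(c) = 606
E(s, M) = 26/177 + 57/M (E(s, M) = -52/(-354) + 57/M = -52*(-1/354) + 57/M = 26/177 + 57/M)
D(418) - E(524, 500) = 606 - (26/177 + 57/500) = 606 - 1*23089/88500 = 606 - 23089/88500 = 53607911/88500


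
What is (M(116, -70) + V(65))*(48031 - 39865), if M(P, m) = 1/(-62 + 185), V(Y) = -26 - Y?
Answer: -30464624/41 ≈ -7.4304e+5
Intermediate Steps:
M(P, m) = 1/123
(M(116, -70) + V(65))*(48031 - 39865) = (1/123 + (-26 - 1*65))*(48031 - 39865) = (1/123 + (-26 - 65))*8166 = (1/123 - 91)*8166 = -11192/123*8166 = -30464624/41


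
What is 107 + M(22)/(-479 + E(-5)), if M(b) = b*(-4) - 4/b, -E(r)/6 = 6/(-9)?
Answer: 112009/1045 ≈ 107.19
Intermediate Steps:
E(r) = 4 (E(r) = -36/(-9) = -36*(-1)/9 = -6*(-⅔) = 4)
M(b) = -4*b - 4/b
107 + M(22)/(-479 + E(-5)) = 107 + (-4*22 - 4/22)/(-479 + 4) = 107 + (-88 - 4*1/22)/(-475) = 107 - (-88 - 2/11)/475 = 107 - 1/475*(-970/11) = 107 + 194/1045 = 112009/1045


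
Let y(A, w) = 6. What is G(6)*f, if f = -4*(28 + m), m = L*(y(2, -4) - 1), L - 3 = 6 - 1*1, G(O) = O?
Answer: -1632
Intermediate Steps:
L = 8 (L = 3 + (6 - 1*1) = 3 + (6 - 1) = 3 + 5 = 8)
m = 40 (m = 8*(6 - 1) = 8*5 = 40)
f = -272 (f = -4*(28 + 40) = -4*68 = -272)
G(6)*f = 6*(-272) = -1632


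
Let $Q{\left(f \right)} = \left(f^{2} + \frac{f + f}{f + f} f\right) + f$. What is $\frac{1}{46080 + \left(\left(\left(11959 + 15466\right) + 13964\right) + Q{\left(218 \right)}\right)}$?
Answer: $\frac{1}{135429} \approx 7.3839 \cdot 10^{-6}$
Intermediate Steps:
$Q{\left(f \right)} = f^{2} + 2 f$ ($Q{\left(f \right)} = \left(f^{2} + \frac{2 f}{2 f} f\right) + f = \left(f^{2} + 2 f \frac{1}{2 f} f\right) + f = \left(f^{2} + 1 f\right) + f = \left(f^{2} + f\right) + f = \left(f + f^{2}\right) + f = f^{2} + 2 f$)
$\frac{1}{46080 + \left(\left(\left(11959 + 15466\right) + 13964\right) + Q{\left(218 \right)}\right)} = \frac{1}{46080 + \left(\left(\left(11959 + 15466\right) + 13964\right) + 218 \left(2 + 218\right)\right)} = \frac{1}{46080 + \left(\left(27425 + 13964\right) + 218 \cdot 220\right)} = \frac{1}{46080 + \left(41389 + 47960\right)} = \frac{1}{46080 + 89349} = \frac{1}{135429}$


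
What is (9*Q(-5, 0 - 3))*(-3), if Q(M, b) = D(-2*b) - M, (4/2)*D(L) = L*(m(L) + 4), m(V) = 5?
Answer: -864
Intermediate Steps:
D(L) = 9*L/2 (D(L) = (L*(5 + 4))/2 = (L*9)/2 = (9*L)/2 = 9*L/2)
Q(M, b) = -M - 9*b (Q(M, b) = 9*(-2*b)/2 - M = -9*b - M = -M - 9*b)
(9*Q(-5, 0 - 3))*(-3) = (9*(-1*(-5) - 9*(0 - 3)))*(-3) = (9*(5 - 9*(-3)))*(-3) = (9*(5 + 27))*(-3) = (9*32)*(-3) = 288*(-3) = -864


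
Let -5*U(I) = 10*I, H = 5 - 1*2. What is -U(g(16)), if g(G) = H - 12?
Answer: -18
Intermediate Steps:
H = 3 (H = 5 - 2 = 3)
g(G) = -9 (g(G) = 3 - 12 = -9)
U(I) = -2*I
-U(g(16)) = -(-2)*(-9) = -1*18 = -18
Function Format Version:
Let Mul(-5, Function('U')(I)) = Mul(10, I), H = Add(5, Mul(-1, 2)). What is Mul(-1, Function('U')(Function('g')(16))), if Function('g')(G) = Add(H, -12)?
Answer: -18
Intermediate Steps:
H = 3 (H = Add(5, -2) = 3)
Function('g')(G) = -9 (Function('g')(G) = Add(3, -12) = -9)
Function('U')(I) = Mul(-2, I) (Function('U')(I) = Mul(Rational(-1, 5), Mul(10, I)) = Mul(-2, I))
Mul(-1, Function('U')(Function('g')(16))) = Mul(-1, Mul(-2, -9)) = Mul(-1, 18) = -18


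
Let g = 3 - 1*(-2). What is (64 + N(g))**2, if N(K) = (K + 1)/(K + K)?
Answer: 104329/25 ≈ 4173.2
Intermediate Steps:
g = 5 (g = 3 + 2 = 5)
N(K) = (1 + K)/(2*K) (N(K) = (1 + K)/((2*K)) = (1 + K)*(1/(2*K)) = (1 + K)/(2*K))
(64 + N(g))**2 = (64 + (1/2)*(1 + 5)/5)**2 = (64 + (1/2)*(1/5)*6)**2 = (64 + 3/5)**2 = (323/5)**2 = 104329/25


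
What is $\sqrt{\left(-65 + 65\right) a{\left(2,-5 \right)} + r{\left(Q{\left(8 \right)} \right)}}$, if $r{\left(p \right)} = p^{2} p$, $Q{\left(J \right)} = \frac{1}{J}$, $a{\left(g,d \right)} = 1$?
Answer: $\frac{\sqrt{2}}{32} \approx 0.044194$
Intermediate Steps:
$r{\left(p \right)} = p^{3}$
$\sqrt{\left(-65 + 65\right) a{\left(2,-5 \right)} + r{\left(Q{\left(8 \right)} \right)}} = \sqrt{\left(-65 + 65\right) 1 + \left(\frac{1}{8}\right)^{3}} = \sqrt{0 \cdot 1 + \left(\frac{1}{8}\right)^{3}} = \sqrt{0 + \frac{1}{512}} = \sqrt{\frac{1}{512}} = \frac{\sqrt{2}}{32}$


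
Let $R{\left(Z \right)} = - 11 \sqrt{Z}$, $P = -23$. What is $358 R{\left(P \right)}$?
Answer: $- 3938 i \sqrt{23} \approx - 18886.0 i$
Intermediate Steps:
$358 R{\left(P \right)} = 358 \left(- 11 \sqrt{-23}\right) = 358 \left(- 11 i \sqrt{23}\right) = - 3938 i \sqrt{23}$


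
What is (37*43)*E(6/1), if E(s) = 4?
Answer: 6364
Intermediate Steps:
(37*43)*E(6/1) = (37*43)*4 = 1591*4 = 6364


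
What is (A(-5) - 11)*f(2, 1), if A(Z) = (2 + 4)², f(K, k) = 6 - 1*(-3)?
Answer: 225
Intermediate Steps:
f(K, k) = 9 (f(K, k) = 6 + 3 = 9)
A(Z) = 36 (A(Z) = 6² = 36)
(A(-5) - 11)*f(2, 1) = (36 - 11)*9 = 25*9 = 225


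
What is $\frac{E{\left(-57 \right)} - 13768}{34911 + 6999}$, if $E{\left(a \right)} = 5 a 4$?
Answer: $- \frac{7454}{20955} \approx -0.35571$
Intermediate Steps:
$E{\left(a \right)} = 20 a$
$\frac{E{\left(-57 \right)} - 13768}{34911 + 6999} = \frac{20 \left(-57\right) - 13768}{34911 + 6999} = \frac{-1140 - 13768}{41910} = \left(-14908\right) \frac{1}{41910} = - \frac{7454}{20955}$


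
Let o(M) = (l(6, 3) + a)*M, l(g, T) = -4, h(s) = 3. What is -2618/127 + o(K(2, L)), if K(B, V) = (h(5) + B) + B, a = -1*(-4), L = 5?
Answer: -2618/127 ≈ -20.614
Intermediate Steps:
a = 4
K(B, V) = 3 + 2*B (K(B, V) = (3 + B) + B = 3 + 2*B)
o(M) = 0 (o(M) = (-4 + 4)*M = 0*M = 0)
-2618/127 + o(K(2, L)) = -2618/127 + 0 = -2618/127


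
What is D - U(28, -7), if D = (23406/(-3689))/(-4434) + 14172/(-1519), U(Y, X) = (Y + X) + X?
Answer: -445180287/19083197 ≈ -23.328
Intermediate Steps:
U(Y, X) = Y + 2*X (U(Y, X) = (X + Y) + X = Y + 2*X)
D = -178015529/19083197 (D = (23406*(-1/3689))*(-1/4434) + 14172*(-1/1519) = -23406/3689*(-1/4434) - 14172/1519 = 3901/2726171 - 14172/1519 = -178015529/19083197 ≈ -9.3284)
D - U(28, -7) = -178015529/19083197 - (28 + 2*(-7)) = -178015529/19083197 - (28 - 14) = -178015529/19083197 - 1*14 = -178015529/19083197 - 14 = -445180287/19083197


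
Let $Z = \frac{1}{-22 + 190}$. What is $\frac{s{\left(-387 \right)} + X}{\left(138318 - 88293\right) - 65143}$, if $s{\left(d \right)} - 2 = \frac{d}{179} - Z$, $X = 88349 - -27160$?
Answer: $- \frac{3473581597}{454628496} \approx -7.6405$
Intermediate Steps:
$Z = \frac{1}{168} \approx 0.0059524$
$X = 115509$ ($X = 88349 + 27160 = 115509$)
$s{\left(d \right)} = \frac{335}{168} + \frac{d}{179}$ ($s{\left(d \right)} = 2 + \left(\frac{d}{179} - \frac{1}{168}\right) = 2 + \left(- \frac{1}{168} + \frac{d}{179}\right) = \frac{335}{168} + \frac{d}{179}$)
$\frac{s{\left(-387 \right)} + X}{\left(138318 - 88293\right) - 65143} = \frac{\left(\frac{335}{168} + \frac{1}{179} \left(-387\right)\right) + 115509}{\left(138318 - 88293\right) - 65143} = \frac{\left(\frac{335}{168} - \frac{387}{179}\right) + 115509}{\left(138318 - 88293\right) - 65143} = \frac{- \frac{5051}{30072} + 115509}{50025 - 65143} = \frac{3473581597}{30072 \left(-15118\right)} = \frac{3473581597}{30072} \left(- \frac{1}{15118}\right) = - \frac{3473581597}{454628496}$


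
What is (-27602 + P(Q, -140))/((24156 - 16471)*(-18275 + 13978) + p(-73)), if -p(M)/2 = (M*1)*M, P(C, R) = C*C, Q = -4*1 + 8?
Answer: 27586/33033103 ≈ 0.00083510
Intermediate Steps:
Q = 4 (Q = -4 + 8 = 4)
P(C, R) = C²
p(M) = -2*M² (p(M) = -2*M*1*M = -2*M*M = -2*M²)
(-27602 + P(Q, -140))/((24156 - 16471)*(-18275 + 13978) + p(-73)) = (-27602 + 4²)/((24156 - 16471)*(-18275 + 13978) - 2*(-73)²) = (-27602 + 16)/(7685*(-4297) - 2*5329) = -27586/(-33022445 - 10658) = -27586/(-33033103) = -27586*(-1/33033103) = 27586/33033103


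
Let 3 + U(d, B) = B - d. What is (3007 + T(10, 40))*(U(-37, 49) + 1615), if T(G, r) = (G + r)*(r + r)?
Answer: 11897886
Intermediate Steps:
U(d, B) = -3 + B - d (U(d, B) = -3 + (B - d) = -3 + B - d)
T(G, r) = 2*r*(G + r) (T(G, r) = (G + r)*(2*r) = 2*r*(G + r))
(3007 + T(10, 40))*(U(-37, 49) + 1615) = (3007 + 2*40*(10 + 40))*((-3 + 49 - 1*(-37)) + 1615) = (3007 + 2*40*50)*((-3 + 49 + 37) + 1615) = (3007 + 4000)*(83 + 1615) = 7007*1698 = 11897886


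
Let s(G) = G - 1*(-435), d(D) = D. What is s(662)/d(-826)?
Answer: -1097/826 ≈ -1.3281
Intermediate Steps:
s(G) = 435 + G (s(G) = G + 435 = 435 + G)
s(662)/d(-826) = (435 + 662)/(-826) = 1097*(-1/826) = -1097/826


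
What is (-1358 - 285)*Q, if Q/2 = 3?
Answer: -9858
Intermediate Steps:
Q = 6 (Q = 2*3 = 6)
(-1358 - 285)*Q = (-1358 - 285)*6 = -1643*6 = -9858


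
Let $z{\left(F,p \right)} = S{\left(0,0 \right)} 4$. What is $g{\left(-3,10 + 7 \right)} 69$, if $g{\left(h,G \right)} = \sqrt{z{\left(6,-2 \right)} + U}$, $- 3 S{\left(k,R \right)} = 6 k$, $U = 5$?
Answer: $69 \sqrt{5} \approx 154.29$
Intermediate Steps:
$S{\left(k,R \right)} = - 2 k$ ($S{\left(k,R \right)} = - \frac{6 k}{3} = - 2 k$)
$z{\left(F,p \right)} = 0$ ($z{\left(F,p \right)} = \left(-2\right) 0 \cdot 4 = 0 \cdot 4 = 0$)
$g{\left(h,G \right)} = \sqrt{5}$ ($g{\left(h,G \right)} = \sqrt{0 + 5} = \sqrt{5}$)
$g{\left(-3,10 + 7 \right)} 69 = \sqrt{5} \cdot 69 = 69 \sqrt{5}$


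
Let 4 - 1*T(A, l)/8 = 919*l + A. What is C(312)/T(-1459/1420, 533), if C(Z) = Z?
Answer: -18460/231849067 ≈ -7.9621e-5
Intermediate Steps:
T(A, l) = 32 - 7352*l - 8*A (T(A, l) = 32 - 8*(919*l + A) = 32 - 8*(A + 919*l) = 32 + (-7352*l - 8*A) = 32 - 7352*l - 8*A)
C(312)/T(-1459/1420, 533) = 312/(32 - 7352*533 - (-11672)/1420) = 312/(32 - 3918616 - (-11672)/1420) = 312/(32 - 3918616 - 8*(-1459/1420)) = 312/(32 - 3918616 + 2918/355) = 312/(-1391094402/355) = 312*(-355/1391094402) = -18460/231849067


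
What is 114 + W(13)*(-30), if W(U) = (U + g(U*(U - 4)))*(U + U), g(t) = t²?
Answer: -10687446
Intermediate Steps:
W(U) = 2*U*(U + U²*(-4 + U)²) (W(U) = (U + (U*(U - 4))²)*(U + U) = (U + (U*(-4 + U))²)*(2*U) = (U + U²*(-4 + U)²)*(2*U) = 2*U*(U + U²*(-4 + U)²))
114 + W(13)*(-30) = 114 + (2*13²*(1 + 13*(-4 + 13)²))*(-30) = 114 + (2*169*(1 + 13*9²))*(-30) = 114 + (2*169*(1 + 13*81))*(-30) = 114 + (2*169*(1 + 1053))*(-30) = 114 + (2*169*1054)*(-30) = 114 + 356252*(-30) = 114 - 10687560 = -10687446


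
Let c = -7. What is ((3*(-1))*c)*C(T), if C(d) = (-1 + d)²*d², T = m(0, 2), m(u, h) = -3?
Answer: 3024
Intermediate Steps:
T = -3
C(d) = d²*(-1 + d)²
((3*(-1))*c)*C(T) = ((3*(-1))*(-7))*((-3)²*(-1 - 3)²) = (-3*(-7))*(9*(-4)²) = 21*(9*16) = 21*144 = 3024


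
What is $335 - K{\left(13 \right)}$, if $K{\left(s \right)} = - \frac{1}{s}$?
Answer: $\frac{4356}{13} \approx 335.08$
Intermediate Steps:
$335 - K{\left(13 \right)} = 335 - - \frac{1}{13} = 335 + \frac{1}{13} = \frac{4356}{13}$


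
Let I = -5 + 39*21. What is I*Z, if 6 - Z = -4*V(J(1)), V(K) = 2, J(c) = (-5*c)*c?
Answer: 11396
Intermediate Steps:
I = 814 (I = -5 + 819 = 814)
J(c) = -5*c²
Z = 14 (Z = 6 - (-4)*2 = 6 - 1*(-8) = 6 + 8 = 14)
I*Z = 814*14 = 11396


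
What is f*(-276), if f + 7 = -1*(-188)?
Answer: -49956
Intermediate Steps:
f = 181 (f = -7 - 1*(-188) = -7 + 188 = 181)
f*(-276) = 181*(-276) = -49956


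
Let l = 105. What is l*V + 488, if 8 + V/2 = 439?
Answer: 90998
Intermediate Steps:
V = 862 (V = -16 + 2*439 = -16 + 878 = 862)
l*V + 488 = 105*862 + 488 = 90510 + 488 = 90998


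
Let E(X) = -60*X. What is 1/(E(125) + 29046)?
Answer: 1/21546 ≈ 4.6412e-5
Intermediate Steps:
1/(E(125) + 29046) = 1/(-60*125 + 29046) = 1/(-7500 + 29046) = 1/21546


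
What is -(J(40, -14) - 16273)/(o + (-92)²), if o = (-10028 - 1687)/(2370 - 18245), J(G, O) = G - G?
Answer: 51666775/26875543 ≈ 1.9224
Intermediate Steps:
J(G, O) = 0
o = 2343/3175 (o = -11715/(-15875) = -11715*(-1/15875) = 2343/3175 ≈ 0.73795)
-(J(40, -14) - 16273)/(o + (-92)²) = -(0 - 16273)/(2343/3175 + (-92)²) = -(-16273)/(2343/3175 + 8464) = -(-16273)/26875543/3175 = -(-16273)*3175/26875543 = -1*(-51666775/26875543) = 51666775/26875543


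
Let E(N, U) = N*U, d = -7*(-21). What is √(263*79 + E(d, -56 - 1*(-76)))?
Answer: √23717 ≈ 154.00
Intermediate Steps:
d = 147
√(263*79 + E(d, -56 - 1*(-76))) = √(263*79 + 147*(-56 - 1*(-76))) = √(20777 + 147*(-56 + 76)) = √(20777 + 147*20) = √(20777 + 2940) = √23717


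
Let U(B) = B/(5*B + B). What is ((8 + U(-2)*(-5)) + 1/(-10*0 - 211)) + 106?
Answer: 143263/1266 ≈ 113.16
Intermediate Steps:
U(B) = ⅙ (U(B) = B/((6*B)) = B*(1/(6*B)) = ⅙)
((8 + U(-2)*(-5)) + 1/(-10*0 - 211)) + 106 = ((8 + (⅙)*(-5)) + 1/(-10*0 - 211)) + 106 = ((8 - ⅚) + 1/(0 - 211)) + 106 = (43/6 + 1/(-211)) + 106 = (43/6 - 1/211) + 106 = 9067/1266 + 106 = 143263/1266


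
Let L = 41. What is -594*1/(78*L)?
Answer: -99/533 ≈ -0.18574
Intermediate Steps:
-594*1/(78*L) = -594/(41*78) = -594/3198 = -594*1/3198 = -99/533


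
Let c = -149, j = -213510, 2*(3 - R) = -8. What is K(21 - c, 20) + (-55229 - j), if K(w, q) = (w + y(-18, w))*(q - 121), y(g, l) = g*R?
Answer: 153837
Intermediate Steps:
R = 7 (R = 3 - ½*(-8) = 3 + 4 = 7)
y(g, l) = 7*g (y(g, l) = g*7 = 7*g)
K(w, q) = (-126 + w)*(-121 + q) (K(w, q) = (w + 7*(-18))*(q - 121) = (w - 126)*(-121 + q) = (-126 + w)*(-121 + q))
K(21 - c, 20) + (-55229 - j) = (15246 - 126*20 - 121*(21 - 1*(-149)) + 20*(21 - 1*(-149))) + (-55229 - 1*(-213510)) = (15246 - 2520 - 121*(21 + 149) + 20*(21 + 149)) + (-55229 + 213510) = (15246 - 2520 - 121*170 + 20*170) + 158281 = (15246 - 2520 - 20570 + 3400) + 158281 = -4444 + 158281 = 153837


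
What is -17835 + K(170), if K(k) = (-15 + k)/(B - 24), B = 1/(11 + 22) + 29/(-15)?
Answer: -76252365/4274 ≈ -17841.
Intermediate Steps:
B = -314/165 (B = 1/33 + 29*(-1/15) = 1*(1/33) - 29/15 = 1/33 - 29/15 = -314/165 ≈ -1.9030)
K(k) = 2475/4274 - 165*k/4274 (K(k) = (-15 + k)/(-314/165 - 24) = (-15 + k)/(-4274/165) = (-15 + k)*(-165/4274) = 2475/4274 - 165*k/4274)
-17835 + K(170) = -17835 + (2475/4274 - 165/4274*170) = -17835 + (2475/4274 - 14025/2137) = -17835 - 25575/4274 = -76252365/4274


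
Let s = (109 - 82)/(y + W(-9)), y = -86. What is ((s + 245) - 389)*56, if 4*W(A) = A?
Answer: -2852640/353 ≈ -8081.1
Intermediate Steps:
W(A) = A/4
s = -108/353 (s = (109 - 82)/(-86 + (¼)*(-9)) = 27/(-86 - 9/4) = 27/(-353/4) = 27*(-4/353) = -108/353 ≈ -0.30595)
((s + 245) - 389)*56 = ((-108/353 + 245) - 389)*56 = (86377/353 - 389)*56 = -50940/353*56 = -2852640/353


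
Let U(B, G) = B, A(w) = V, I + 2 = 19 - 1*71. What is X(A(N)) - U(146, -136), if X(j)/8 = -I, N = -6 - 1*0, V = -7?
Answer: 286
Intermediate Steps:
I = -54 (I = -2 + (19 - 1*71) = -2 + (19 - 71) = -2 - 52 = -54)
N = -6 (N = -6 + 0 = -6)
A(w) = -7
X(j) = 432 (X(j) = 8*(-1*(-54)) = 8*54 = 432)
X(A(N)) - U(146, -136) = 432 - 1*146 = 432 - 146 = 286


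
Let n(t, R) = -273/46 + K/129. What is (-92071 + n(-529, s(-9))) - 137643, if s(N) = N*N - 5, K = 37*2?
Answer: -1363154689/5934 ≈ -2.2972e+5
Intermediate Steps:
K = 74
s(N) = -5 + N**2 (s(N) = N**2 - 5 = -5 + N**2)
n(t, R) = -31813/5934 (n(t, R) = -273/46 + 74/129 = -31813/5934)
(-92071 + n(-529, s(-9))) - 137643 = (-92071 - 31813/5934) - 137643 = -546381127/5934 - 137643 = -1363154689/5934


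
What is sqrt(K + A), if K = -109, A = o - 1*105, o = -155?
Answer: 3*I*sqrt(41) ≈ 19.209*I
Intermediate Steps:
A = -260 (A = -155 - 1*105 = -155 - 105 = -260)
sqrt(K + A) = sqrt(-109 - 260) = sqrt(-369) = 3*I*sqrt(41)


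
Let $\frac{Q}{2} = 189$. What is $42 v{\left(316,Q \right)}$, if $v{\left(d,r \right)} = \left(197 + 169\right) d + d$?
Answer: $4870824$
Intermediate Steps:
$Q = 378$ ($Q = 2 \cdot 189 = 378$)
$v{\left(d,r \right)} = 367 d$ ($v{\left(d,r \right)} = 366 d + d = 367 d$)
$42 v{\left(316,Q \right)} = 42 \cdot 367 \cdot 316 = 42 \cdot 115972 = 4870824$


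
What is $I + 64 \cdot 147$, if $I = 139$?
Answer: $9547$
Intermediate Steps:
$I + 64 \cdot 147 = 139 + 64 \cdot 147 = 139 + 9408 = 9547$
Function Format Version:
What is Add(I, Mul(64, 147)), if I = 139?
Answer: 9547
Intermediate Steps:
Add(I, Mul(64, 147)) = Add(139, Mul(64, 147)) = Add(139, 9408) = 9547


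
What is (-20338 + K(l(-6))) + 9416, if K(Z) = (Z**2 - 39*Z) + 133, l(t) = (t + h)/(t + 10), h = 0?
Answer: -42913/4 ≈ -10728.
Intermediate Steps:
l(t) = t/(10 + t) (l(t) = (t + 0)/(t + 10) = t/(10 + t))
K(Z) = 133 + Z**2 - 39*Z
(-20338 + K(l(-6))) + 9416 = (-20338 + (133 + (-6/(10 - 6))**2 - (-234)/(10 - 6))) + 9416 = (-20338 + (133 + (-6/4)**2 - (-234)/4)) + 9416 = (-20338 + (133 + (-6*1/4)**2 - (-234)/4)) + 9416 = (-20338 + (133 + (-3/2)**2 - 39*(-3/2))) + 9416 = (-20338 + (133 + 9/4 + 117/2)) + 9416 = (-20338 + 775/4) + 9416 = -80577/4 + 9416 = -42913/4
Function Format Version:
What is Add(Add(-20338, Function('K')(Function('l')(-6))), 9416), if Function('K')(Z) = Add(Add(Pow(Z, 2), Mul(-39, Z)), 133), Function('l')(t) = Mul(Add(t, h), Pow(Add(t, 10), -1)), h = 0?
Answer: Rational(-42913, 4) ≈ -10728.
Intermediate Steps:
Function('l')(t) = Mul(t, Pow(Add(10, t), -1)) (Function('l')(t) = Mul(Add(t, 0), Pow(Add(t, 10), -1)) = Mul(t, Pow(Add(10, t), -1)))
Function('K')(Z) = Add(133, Pow(Z, 2), Mul(-39, Z))
Add(Add(-20338, Function('K')(Function('l')(-6))), 9416) = Add(Add(-20338, Add(133, Pow(Mul(-6, Pow(Add(10, -6), -1)), 2), Mul(-39, Mul(-6, Pow(Add(10, -6), -1))))), 9416) = Add(Add(-20338, Add(133, Pow(Mul(-6, Pow(4, -1)), 2), Mul(-39, Mul(-6, Pow(4, -1))))), 9416) = Add(Add(-20338, Add(133, Pow(Mul(-6, Rational(1, 4)), 2), Mul(-39, Mul(-6, Rational(1, 4))))), 9416) = Add(Add(-20338, Add(133, Pow(Rational(-3, 2), 2), Mul(-39, Rational(-3, 2)))), 9416) = Add(Add(-20338, Add(133, Rational(9, 4), Rational(117, 2))), 9416) = Add(Add(-20338, Rational(775, 4)), 9416) = Add(Rational(-80577, 4), 9416) = Rational(-42913, 4)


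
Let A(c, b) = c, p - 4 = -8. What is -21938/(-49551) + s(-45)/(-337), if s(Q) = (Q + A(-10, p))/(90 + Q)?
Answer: 22361005/50096061 ≈ 0.44636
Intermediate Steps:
p = -4 (p = 4 - 8 = -4)
s(Q) = (-10 + Q)/(90 + Q) (s(Q) = (Q - 10)/(90 + Q) = (-10 + Q)/(90 + Q))
-21938/(-49551) + s(-45)/(-337) = -21938/(-49551) + ((-10 - 45)/(90 - 45))/(-337) = -21938*(-1/49551) + (-55/45)*(-1/337) = 21938/49551 + ((1/45)*(-55))*(-1/337) = 21938/49551 - 11/9*(-1/337) = 21938/49551 + 11/3033 = 22361005/50096061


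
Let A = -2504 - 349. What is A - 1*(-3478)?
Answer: 625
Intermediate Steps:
A = -2853
A - 1*(-3478) = -2853 - 1*(-3478) = -2853 + 3478 = 625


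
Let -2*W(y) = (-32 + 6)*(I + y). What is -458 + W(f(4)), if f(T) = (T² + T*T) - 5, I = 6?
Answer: -29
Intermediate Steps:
f(T) = -5 + 2*T² (f(T) = (T² + T²) - 5 = 2*T² - 5 = -5 + 2*T²)
W(y) = 78 + 13*y (W(y) = -(-32 + 6)*(6 + y)/2 = -(-13)*(6 + y) = -(-156 - 26*y)/2 = 78 + 13*y)
-458 + W(f(4)) = -458 + (78 + 13*(-5 + 2*4²)) = -458 + (78 + 13*(-5 + 2*16)) = -458 + (78 + 13*(-5 + 32)) = -458 + (78 + 13*27) = -458 + (78 + 351) = -458 + 429 = -29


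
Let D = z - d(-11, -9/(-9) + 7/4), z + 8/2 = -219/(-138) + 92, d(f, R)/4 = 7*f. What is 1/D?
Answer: 46/18289 ≈ 0.0025152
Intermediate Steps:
d(f, R) = 28*f (d(f, R) = 4*(7*f) = 28*f)
z = 4121/46 (z = -4 + (-219/(-138) + 92) = -4 + (-219*(-1/138) + 92) = -4 + (73/46 + 92) = -4 + 4305/46 = 4121/46 ≈ 89.587)
D = 18289/46 (D = 4121/46 - 28*(-11) = 4121/46 - 1*(-308) = 4121/46 + 308 = 18289/46 ≈ 397.59)
1/D = 1/(18289/46) = 46/18289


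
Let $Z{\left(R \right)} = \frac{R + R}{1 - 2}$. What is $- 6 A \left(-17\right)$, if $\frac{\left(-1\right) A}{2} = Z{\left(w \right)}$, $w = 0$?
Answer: $0$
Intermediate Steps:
$Z{\left(R \right)} = - 2 R$ ($Z{\left(R \right)} = \frac{2 R}{-1} = 2 R \left(-1\right) = - 2 R$)
$A = 0$ ($A = - 2 \left(\left(-2\right) 0\right) = \left(-2\right) 0 = 0$)
$- 6 A \left(-17\right) = \left(-6\right) 0 \left(-17\right) = 0 \left(-17\right) = 0$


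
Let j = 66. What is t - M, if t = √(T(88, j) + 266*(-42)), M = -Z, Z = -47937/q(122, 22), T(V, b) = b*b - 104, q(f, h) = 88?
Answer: -47937/88 + 2*I*√1730 ≈ -544.74 + 83.187*I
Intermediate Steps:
T(V, b) = -104 + b² (T(V, b) = b² - 104 = -104 + b²)
Z = -47937/88 ≈ -544.74
M = 47937/88 (M = -1*(-47937/88) = 47937/88 ≈ 544.74)
t = 2*I*√1730 (t = √((-104 + 66²) + 266*(-42)) = √((-104 + 4356) - 11172) = √(4252 - 11172) = √(-6920) = 2*I*√1730 ≈ 83.187*I)
t - M = 2*I*√1730 - 1*47937/88 = 2*I*√1730 - 47937/88 = -47937/88 + 2*I*√1730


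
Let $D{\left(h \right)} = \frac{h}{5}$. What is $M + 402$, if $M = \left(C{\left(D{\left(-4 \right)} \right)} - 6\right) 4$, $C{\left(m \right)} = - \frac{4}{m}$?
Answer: $398$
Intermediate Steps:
$D{\left(h \right)} = \frac{h}{5}$ ($D{\left(h \right)} = h \frac{1}{5} = \frac{h}{5}$)
$M = -4$ ($M = \left(- \frac{4}{\frac{1}{5} \left(-4\right)} - 6\right) 4 = \left(- \frac{4}{- \frac{4}{5}} - 6\right) 4 = \left(\left(-4\right) \left(- \frac{5}{4}\right) - 6\right) 4 = \left(5 - 6\right) 4 = \left(-1\right) 4 = -4$)
$M + 402 = -4 + 402 = 398$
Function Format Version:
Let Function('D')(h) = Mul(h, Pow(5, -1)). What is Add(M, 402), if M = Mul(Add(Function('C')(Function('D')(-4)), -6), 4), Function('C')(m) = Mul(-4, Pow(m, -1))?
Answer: 398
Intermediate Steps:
Function('D')(h) = Mul(Rational(1, 5), h) (Function('D')(h) = Mul(h, Rational(1, 5)) = Mul(Rational(1, 5), h))
M = -4 (M = Mul(Add(Mul(-4, Pow(Mul(Rational(1, 5), -4), -1)), -6), 4) = Mul(Add(Mul(-4, Pow(Rational(-4, 5), -1)), -6), 4) = Mul(Add(Mul(-4, Rational(-5, 4)), -6), 4) = Mul(Add(5, -6), 4) = Mul(-1, 4) = -4)
Add(M, 402) = Add(-4, 402) = 398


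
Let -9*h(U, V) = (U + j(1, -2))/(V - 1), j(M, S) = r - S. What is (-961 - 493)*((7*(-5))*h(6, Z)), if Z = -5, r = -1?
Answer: 178115/27 ≈ 6596.9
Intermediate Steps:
j(M, S) = -1 - S
h(U, V) = -(1 + U)/(9*(-1 + V)) (h(U, V) = -(U + (-1 - 1*(-2)))/(9*(V - 1)) = -(U + (-1 + 2))/(9*(-1 + V)) = -(U + 1)/(9*(-1 + V)) = -(1 + U)/(9*(-1 + V)))
(-961 - 493)*((7*(-5))*h(6, Z)) = (-961 - 493)*((7*(-5))*((-1 - 1*6)/(9*(-1 - 5)))) = -(-50890)*(⅑)*(-1 - 6)/(-6) = -(-50890)*(⅑)*(-⅙)*(-7) = -(-50890)*7/54 = -1454*(-245/54) = 178115/27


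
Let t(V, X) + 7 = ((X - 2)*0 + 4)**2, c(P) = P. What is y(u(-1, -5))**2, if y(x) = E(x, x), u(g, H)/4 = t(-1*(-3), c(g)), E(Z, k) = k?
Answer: 1296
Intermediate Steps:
t(V, X) = 9 (t(V, X) = -7 + ((X - 2)*0 + 4)**2 = -7 + ((-2 + X)*0 + 4)**2 = -7 + (0 + 4)**2 = -7 + 4**2 = -7 + 16 = 9)
u(g, H) = 36 (u(g, H) = 4*9 = 36)
y(x) = x
y(u(-1, -5))**2 = 36**2 = 1296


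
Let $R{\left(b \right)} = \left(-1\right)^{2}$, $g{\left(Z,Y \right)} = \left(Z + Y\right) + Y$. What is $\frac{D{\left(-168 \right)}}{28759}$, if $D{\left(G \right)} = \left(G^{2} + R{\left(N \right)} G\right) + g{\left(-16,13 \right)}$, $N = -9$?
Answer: $\frac{28066}{28759} \approx 0.9759$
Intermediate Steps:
$g{\left(Z,Y \right)} = Z + 2 Y$ ($g{\left(Z,Y \right)} = \left(Y + Z\right) + Y = Z + 2 Y$)
$R{\left(b \right)} = 1$
$D{\left(G \right)} = 10 + G + G^{2}$ ($D{\left(G \right)} = \left(G^{2} + 1 G\right) + \left(-16 + 2 \cdot 13\right) = \left(G^{2} + G\right) + \left(-16 + 26\right) = \left(G + G^{2}\right) + 10 = 10 + G + G^{2}$)
$\frac{D{\left(-168 \right)}}{28759} = \frac{10 - 168 + \left(-168\right)^{2}}{28759} = \left(10 - 168 + 28224\right) \frac{1}{28759} = 28066 \cdot \frac{1}{28759} = \frac{28066}{28759}$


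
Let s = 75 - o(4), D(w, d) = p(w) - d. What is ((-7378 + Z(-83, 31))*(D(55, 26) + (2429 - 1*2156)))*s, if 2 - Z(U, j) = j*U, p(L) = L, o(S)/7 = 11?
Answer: 2901012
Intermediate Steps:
o(S) = 77 (o(S) = 7*11 = 77)
D(w, d) = w - d
Z(U, j) = 2 - U*j (Z(U, j) = 2 - j*U = 2 - U*j)
s = -2 (s = 75 - 1*77 = 75 - 77 = -2)
((-7378 + Z(-83, 31))*(D(55, 26) + (2429 - 1*2156)))*s = ((-7378 + (2 - 1*(-83)*31))*((55 - 1*26) + (2429 - 1*2156)))*(-2) = ((-7378 + (2 + 2573))*((55 - 26) + (2429 - 2156)))*(-2) = ((-7378 + 2575)*(29 + 273))*(-2) = -4803*302*(-2) = -1450506*(-2) = 2901012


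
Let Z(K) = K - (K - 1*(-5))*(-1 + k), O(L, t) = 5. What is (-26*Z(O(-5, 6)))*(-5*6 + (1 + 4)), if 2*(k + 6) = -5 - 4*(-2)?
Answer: 39000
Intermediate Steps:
k = -9/2 (k = -6 + (-5 - 4*(-2))/2 = -6 + (-5 + 8)/2 = -6 + (½)*3 = -6 + 3/2 = -9/2 ≈ -4.5000)
Z(K) = 55/2 + 13*K/2 (Z(K) = K - (K - 1*(-5))*(-1 - 9/2) = K - (K + 5)*(-11)/2 = K - (5 + K)*(-11)/2 = K - (-55/2 - 11*K/2) = K + (55/2 + 11*K/2) = 55/2 + 13*K/2)
(-26*Z(O(-5, 6)))*(-5*6 + (1 + 4)) = (-26*(55/2 + (13/2)*5))*(-5*6 + (1 + 4)) = (-26*(55/2 + 65/2))*(-30 + 5) = -26*60*(-25) = -1560*(-25) = 39000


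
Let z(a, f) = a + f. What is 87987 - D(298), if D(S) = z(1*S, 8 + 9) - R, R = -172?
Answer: 87500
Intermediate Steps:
D(S) = 189 + S (D(S) = (1*S + (8 + 9)) - 1*(-172) = (S + 17) + 172 = (17 + S) + 172 = 189 + S)
87987 - D(298) = 87987 - (189 + 298) = 87987 - 1*487 = 87987 - 487 = 87500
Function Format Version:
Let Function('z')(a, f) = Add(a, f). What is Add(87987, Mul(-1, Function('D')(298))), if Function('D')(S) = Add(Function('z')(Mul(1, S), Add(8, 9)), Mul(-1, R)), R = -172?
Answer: 87500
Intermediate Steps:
Function('D')(S) = Add(189, S) (Function('D')(S) = Add(Add(Mul(1, S), Add(8, 9)), Mul(-1, -172)) = Add(Add(S, 17), 172) = Add(Add(17, S), 172) = Add(189, S))
Add(87987, Mul(-1, Function('D')(298))) = Add(87987, Mul(-1, Add(189, 298))) = Add(87987, Mul(-1, 487)) = Add(87987, -487) = 87500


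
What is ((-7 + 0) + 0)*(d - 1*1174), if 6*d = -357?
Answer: 17269/2 ≈ 8634.5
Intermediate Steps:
d = -119/2 (d = (1/6)*(-357) = -119/2 ≈ -59.500)
((-7 + 0) + 0)*(d - 1*1174) = ((-7 + 0) + 0)*(-119/2 - 1*1174) = (-7 + 0)*(-119/2 - 1174) = -7*(-2467/2) = 17269/2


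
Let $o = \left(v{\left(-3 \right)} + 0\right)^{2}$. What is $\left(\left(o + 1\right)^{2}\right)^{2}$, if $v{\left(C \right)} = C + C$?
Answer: $1874161$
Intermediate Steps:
$v{\left(C \right)} = 2 C$
$o = 36$ ($o = \left(2 \left(-3\right) + 0\right)^{2} = \left(-6 + 0\right)^{2} = \left(-6\right)^{2} = 36$)
$\left(\left(o + 1\right)^{2}\right)^{2} = \left(\left(36 + 1\right)^{2}\right)^{2} = \left(37^{2}\right)^{2} = 1369^{2} = 1874161$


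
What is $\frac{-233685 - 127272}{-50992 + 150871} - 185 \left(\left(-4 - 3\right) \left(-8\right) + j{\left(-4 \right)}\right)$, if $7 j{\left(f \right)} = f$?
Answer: $- \frac{2390613773}{233051} \approx -10258.0$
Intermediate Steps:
$j{\left(f \right)} = \frac{f}{7}$
$\frac{-233685 - 127272}{-50992 + 150871} - 185 \left(\left(-4 - 3\right) \left(-8\right) + j{\left(-4 \right)}\right) = \frac{-233685 - 127272}{-50992 + 150871} - 185 \left(\left(-4 - 3\right) \left(-8\right) + \frac{1}{7} \left(-4\right)\right) = - \frac{360957}{99879} - 185 \left(\left(-7\right) \left(-8\right) - \frac{4}{7}\right) = \left(-360957\right) \frac{1}{99879} - 185 \left(56 - \frac{4}{7}\right) = - \frac{120319}{33293} - 185 \cdot \frac{388}{7} = - \frac{120319}{33293} - \frac{71780}{7} = - \frac{2390613773}{233051}$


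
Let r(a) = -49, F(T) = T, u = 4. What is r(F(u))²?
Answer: 2401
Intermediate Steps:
r(F(u))² = (-49)² = 2401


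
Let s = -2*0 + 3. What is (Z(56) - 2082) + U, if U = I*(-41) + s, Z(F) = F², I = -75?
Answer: 4132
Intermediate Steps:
s = 3 (s = 0 + 3 = 3)
U = 3078 (U = -75*(-41) + 3 = 3075 + 3 = 3078)
(Z(56) - 2082) + U = (56² - 2082) + 3078 = (3136 - 2082) + 3078 = 1054 + 3078 = 4132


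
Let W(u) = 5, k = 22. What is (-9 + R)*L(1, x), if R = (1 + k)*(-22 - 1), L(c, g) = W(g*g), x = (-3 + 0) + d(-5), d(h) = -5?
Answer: -2690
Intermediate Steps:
x = -8 (x = (-3 + 0) - 5 = -3 - 5 = -8)
L(c, g) = 5
R = -529 (R = (1 + 22)*(-22 - 1) = 23*(-23) = -529)
(-9 + R)*L(1, x) = (-9 - 529)*5 = -538*5 = -2690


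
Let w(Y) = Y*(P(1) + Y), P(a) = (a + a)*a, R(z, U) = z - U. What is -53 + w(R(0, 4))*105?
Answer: 787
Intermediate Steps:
P(a) = 2*a**2 (P(a) = (2*a)*a = 2*a**2)
w(Y) = Y*(2 + Y) (w(Y) = Y*(2*1**2 + Y) = Y*(2*1 + Y) = Y*(2 + Y))
-53 + w(R(0, 4))*105 = -53 + ((0 - 1*4)*(2 + (0 - 1*4)))*105 = -53 + ((0 - 4)*(2 + (0 - 4)))*105 = -53 - 4*(2 - 4)*105 = -53 - 4*(-2)*105 = -53 + 8*105 = -53 + 840 = 787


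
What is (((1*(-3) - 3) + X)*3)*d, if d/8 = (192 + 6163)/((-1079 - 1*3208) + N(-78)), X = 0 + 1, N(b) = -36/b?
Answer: 132184/743 ≈ 177.91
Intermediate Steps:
X = 1
d = -132184/11145 (d = 8*((192 + 6163)/((-1079 - 1*3208) - 36/(-78))) = 8*(6355/((-1079 - 3208) - 36*(-1/78))) = 8*(6355/(-4287 + 6/13)) = 8*(6355/(-55725/13)) = 8*(6355*(-13/55725)) = 8*(-16523/11145) = -132184/11145 ≈ -11.860)
(((1*(-3) - 3) + X)*3)*d = (((1*(-3) - 3) + 1)*3)*(-132184/11145) = (((-3 - 3) + 1)*3)*(-132184/11145) = ((-6 + 1)*3)*(-132184/11145) = -5*3*(-132184/11145) = -15*(-132184/11145) = 132184/743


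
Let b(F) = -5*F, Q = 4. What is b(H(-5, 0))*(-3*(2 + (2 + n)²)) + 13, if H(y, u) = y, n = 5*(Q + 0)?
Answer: -36437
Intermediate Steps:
n = 20 (n = 5*(4 + 0) = 5*4 = 20)
b(H(-5, 0))*(-3*(2 + (2 + n)²)) + 13 = (-5*(-5))*(-3*(2 + (2 + 20)²)) + 13 = 25*(-3*(2 + 22²)) + 13 = 25*(-3*(2 + 484)) + 13 = 25*(-3*486) + 13 = 25*(-1458) + 13 = -36450 + 13 = -36437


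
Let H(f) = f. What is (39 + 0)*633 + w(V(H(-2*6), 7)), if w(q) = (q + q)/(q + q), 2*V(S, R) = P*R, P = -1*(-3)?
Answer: 24688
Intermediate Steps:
P = 3
V(S, R) = 3*R/2 (V(S, R) = (3*R)/2 = 3*R/2)
w(q) = 1 (w(q) = (2*q)/((2*q)) = (2*q)*(1/(2*q)) = 1)
(39 + 0)*633 + w(V(H(-2*6), 7)) = (39 + 0)*633 + 1 = 39*633 + 1 = 24687 + 1 = 24688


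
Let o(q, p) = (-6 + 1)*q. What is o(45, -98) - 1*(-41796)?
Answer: 41571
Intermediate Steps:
o(q, p) = -5*q
o(45, -98) - 1*(-41796) = -5*45 - 1*(-41796) = -225 + 41796 = 41571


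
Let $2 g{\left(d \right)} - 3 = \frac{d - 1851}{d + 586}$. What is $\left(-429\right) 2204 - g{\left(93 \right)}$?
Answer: $- \frac{1284011007}{1358} \approx -9.4552 \cdot 10^{5}$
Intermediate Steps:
$g{\left(d \right)} = \frac{3}{2} + \frac{-1851 + d}{2 \left(586 + d\right)}$ ($g{\left(d \right)} = \frac{3}{2} + \frac{\left(d - 1851\right) \frac{1}{d + 586}}{2} = \frac{3}{2} + \frac{\left(-1851 + d\right) \frac{1}{586 + d}}{2} = \frac{3}{2} + \frac{\frac{1}{586 + d} \left(-1851 + d\right)}{2} = \frac{3}{2} + \frac{-1851 + d}{2 \left(586 + d\right)}$)
$\left(-429\right) 2204 - g{\left(93 \right)} = \left(-429\right) 2204 - \frac{-93 + 4 \cdot 93}{2 \left(586 + 93\right)} = -945516 - \frac{-93 + 372}{2 \cdot 679} = -945516 - \frac{1}{2} \cdot \frac{1}{679} \cdot 279 = -945516 - \frac{279}{1358} = - \frac{1284011007}{1358}$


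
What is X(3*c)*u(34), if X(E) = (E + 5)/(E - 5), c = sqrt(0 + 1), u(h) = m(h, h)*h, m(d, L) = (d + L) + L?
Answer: -13872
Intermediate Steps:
m(d, L) = d + 2*L (m(d, L) = (L + d) + L = d + 2*L)
u(h) = 3*h**2 (u(h) = (h + 2*h)*h = (3*h)*h = 3*h**2)
c = 1 (c = sqrt(1) = 1)
X(E) = (5 + E)/(-5 + E)
X(3*c)*u(34) = ((5 + 3*1)/(-5 + 3*1))*(3*34**2) = ((5 + 3)/(-5 + 3))*(3*1156) = (8/(-2))*3468 = -1/2*8*3468 = -4*3468 = -13872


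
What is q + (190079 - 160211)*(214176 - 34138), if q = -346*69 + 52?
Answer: 5377351162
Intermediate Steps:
q = -23822 (q = -23874 + 52 = -23822)
q + (190079 - 160211)*(214176 - 34138) = -23822 + (190079 - 160211)*(214176 - 34138) = -23822 + 29868*180038 = -23822 + 5377374984 = 5377351162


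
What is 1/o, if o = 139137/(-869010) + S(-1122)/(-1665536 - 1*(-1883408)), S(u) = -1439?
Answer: -31555491120/5260760309 ≈ -5.9983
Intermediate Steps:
o = -5260760309/31555491120 (o = 139137/(-869010) - 1439/(-1665536 - 1*(-1883408)) = 139137*(-1/869010) - 1439/(-1665536 + 1883408) = -46379/289670 - 1439/217872 = -5260760309/31555491120 ≈ -0.16671)
1/o = 1/(-5260760309/31555491120) = -31555491120/5260760309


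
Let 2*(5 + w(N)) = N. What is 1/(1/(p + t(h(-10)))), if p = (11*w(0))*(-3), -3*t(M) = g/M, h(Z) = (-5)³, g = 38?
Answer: 61913/375 ≈ 165.10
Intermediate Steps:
w(N) = -5 + N/2
h(Z) = -125
t(M) = -38/(3*M)
p = 165 (p = (11*(-5 + (½)*0))*(-3) = (11*(-5 + 0))*(-3) = (11*(-5))*(-3) = -55*(-3) = 165)
1/(1/(p + t(h(-10)))) = 1/(1/(165 - 38/3/(-125))) = 1/(1/(165 - 38/3*(-1/125))) = 1/(1/(165 + 38/375)) = 1/(1/(61913/375)) = 1/(375/61913) = 61913/375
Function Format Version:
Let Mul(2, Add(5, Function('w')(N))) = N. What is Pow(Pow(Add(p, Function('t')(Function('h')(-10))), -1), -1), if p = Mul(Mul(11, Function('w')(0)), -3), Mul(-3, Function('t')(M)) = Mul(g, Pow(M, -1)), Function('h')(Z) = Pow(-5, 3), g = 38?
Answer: Rational(61913, 375) ≈ 165.10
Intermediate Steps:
Function('w')(N) = Add(-5, Mul(Rational(1, 2), N))
Function('h')(Z) = -125
Function('t')(M) = Mul(Rational(-38, 3), Pow(M, -1)) (Function('t')(M) = Mul(Rational(-1, 3), Mul(38, Pow(M, -1))) = Mul(Rational(-38, 3), Pow(M, -1)))
p = 165 (p = Mul(Mul(11, Add(-5, Mul(Rational(1, 2), 0))), -3) = Mul(Mul(11, Add(-5, 0)), -3) = Mul(Mul(11, -5), -3) = Mul(-55, -3) = 165)
Pow(Pow(Add(p, Function('t')(Function('h')(-10))), -1), -1) = Pow(Pow(Add(165, Mul(Rational(-38, 3), Pow(-125, -1))), -1), -1) = Pow(Pow(Add(165, Mul(Rational(-38, 3), Rational(-1, 125))), -1), -1) = Pow(Pow(Add(165, Rational(38, 375)), -1), -1) = Pow(Pow(Rational(61913, 375), -1), -1) = Pow(Rational(375, 61913), -1) = Rational(61913, 375)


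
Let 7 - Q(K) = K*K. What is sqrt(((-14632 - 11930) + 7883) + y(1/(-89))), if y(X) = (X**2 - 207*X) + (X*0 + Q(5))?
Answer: I*sqrt(148080513)/89 ≈ 136.73*I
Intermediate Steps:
Q(K) = 7 - K**2 (Q(K) = 7 - K*K = 7 - K**2)
y(X) = -18 + X**2 - 207*X (y(X) = (X**2 - 207*X) + (X*0 + (7 - 1*5**2)) = (X**2 - 207*X) + (0 + (7 - 1*25)) = (X**2 - 207*X) + (0 + (7 - 25)) = (X**2 - 207*X) + (0 - 18) = (X**2 - 207*X) - 18 = -18 + X**2 - 207*X)
sqrt(((-14632 - 11930) + 7883) + y(1/(-89))) = sqrt(((-14632 - 11930) + 7883) + (-18 + (1/(-89))**2 - 207/(-89))) = sqrt((-26562 + 7883) + (-18 + (-1/89)**2 - 207*(-1/89))) = sqrt(-18679 + (-18 + 1/7921 + 207/89)) = sqrt(-18679 - 124154/7921) = sqrt(-148080513/7921) = I*sqrt(148080513)/89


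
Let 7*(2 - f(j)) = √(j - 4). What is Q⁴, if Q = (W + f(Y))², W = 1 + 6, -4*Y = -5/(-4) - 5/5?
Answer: (252 - I*√65)⁸/377801998336 ≈ 4.1816e+7 - 1.0939e+7*I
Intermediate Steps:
Y = -1/16 (Y = -(-5/(-4) - 5/5)/4 = -(-5*(-¼) - 5*⅕)/4 = -(5/4 - 1)/4 = -¼*¼ = -1/16 ≈ -0.062500)
W = 7
f(j) = 2 - √(-4 + j)/7 (f(j) = 2 - √(j - 4)/7 = 2 - √(-4 + j)/7)
Q = (9 - I*√65/28)² (Q = (7 + (2 - √(-4 - 1/16)/7))² = (7 + (2 - I*√65/28))² = (9 - I*√65/28)² ≈ 80.917 - 5.1829*I)
Q⁴ = ((252 - I*√65)²/784)⁴ = (252 - I*√65)⁸/377801998336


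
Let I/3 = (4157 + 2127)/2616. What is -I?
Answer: -1571/218 ≈ -7.2064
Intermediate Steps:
I = 1571/218 (I = 3*((4157 + 2127)/2616) = 3*(6284*(1/2616)) = 3*(1571/654) = 1571/218 ≈ 7.2064)
-I = -1*1571/218 = -1571/218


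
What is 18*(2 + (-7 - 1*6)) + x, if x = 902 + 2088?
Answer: 2792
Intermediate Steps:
x = 2990
18*(2 + (-7 - 1*6)) + x = 18*(2 + (-7 - 1*6)) + 2990 = 18*(2 + (-7 - 6)) + 2990 = 18*(2 - 13) + 2990 = 18*(-11) + 2990 = -198 + 2990 = 2792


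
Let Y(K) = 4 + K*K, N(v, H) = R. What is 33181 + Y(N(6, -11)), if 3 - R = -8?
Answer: 33306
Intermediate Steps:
R = 11 (R = 3 - 1*(-8) = 3 + 8 = 11)
N(v, H) = 11
Y(K) = 4 + K²
33181 + Y(N(6, -11)) = 33181 + (4 + 11²) = 33181 + (4 + 121) = 33181 + 125 = 33306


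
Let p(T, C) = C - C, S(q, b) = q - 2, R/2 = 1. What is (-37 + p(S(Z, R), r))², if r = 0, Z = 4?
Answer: 1369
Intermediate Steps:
R = 2 (R = 2*1 = 2)
S(q, b) = -2 + q
p(T, C) = 0
(-37 + p(S(Z, R), r))² = (-37 + 0)² = (-37)² = 1369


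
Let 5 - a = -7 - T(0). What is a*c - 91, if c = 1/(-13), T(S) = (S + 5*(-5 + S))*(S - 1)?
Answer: -1220/13 ≈ -93.846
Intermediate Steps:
T(S) = (-1 + S)*(-25 + 6*S) (T(S) = (S + (-25 + 5*S))*(-1 + S) = (-25 + 6*S)*(-1 + S) = (-1 + S)*(-25 + 6*S))
c = -1/13 ≈ -0.076923
a = 37 (a = 5 - (-7 - (25 - 31*0 + 6*0**2)) = 5 - (-7 - (25 + 0 + 6*0)) = 5 - (-7 - (25 + 0 + 0)) = 5 - (-7 - 1*25) = 5 - (-7 - 25) = 5 - 1*(-32) = 5 + 32 = 37)
a*c - 91 = 37*(-1/13) - 91 = -37/13 - 91 = -1220/13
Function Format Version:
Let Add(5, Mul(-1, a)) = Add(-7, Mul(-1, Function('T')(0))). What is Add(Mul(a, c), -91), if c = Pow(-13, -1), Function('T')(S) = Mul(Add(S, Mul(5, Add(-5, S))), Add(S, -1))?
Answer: Rational(-1220, 13) ≈ -93.846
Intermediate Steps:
Function('T')(S) = Mul(Add(-1, S), Add(-25, Mul(6, S))) (Function('T')(S) = Mul(Add(S, Add(-25, Mul(5, S))), Add(-1, S)) = Mul(Add(-25, Mul(6, S)), Add(-1, S)) = Mul(Add(-1, S), Add(-25, Mul(6, S))))
c = Rational(-1, 13) ≈ -0.076923
a = 37 (a = Add(5, Mul(-1, Add(-7, Mul(-1, Add(25, Mul(-31, 0), Mul(6, Pow(0, 2))))))) = Add(5, Mul(-1, Add(-7, Mul(-1, Add(25, 0, Mul(6, 0)))))) = Add(5, Mul(-1, Add(-7, Mul(-1, Add(25, 0, 0))))) = Add(5, Mul(-1, Add(-7, Mul(-1, 25)))) = Add(5, Mul(-1, Add(-7, -25))) = Add(5, Mul(-1, -32)) = Add(5, 32) = 37)
Add(Mul(a, c), -91) = Add(Mul(37, Rational(-1, 13)), -91) = Add(Rational(-37, 13), -91) = Rational(-1220, 13)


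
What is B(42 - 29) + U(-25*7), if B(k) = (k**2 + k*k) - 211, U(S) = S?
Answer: -48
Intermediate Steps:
B(k) = -211 + 2*k**2 (B(k) = (k**2 + k**2) - 211 = 2*k**2 - 211 = -211 + 2*k**2)
B(42 - 29) + U(-25*7) = (-211 + 2*(42 - 29)**2) - 25*7 = (-211 + 2*13**2) - 175 = (-211 + 2*169) - 175 = (-211 + 338) - 175 = 127 - 175 = -48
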